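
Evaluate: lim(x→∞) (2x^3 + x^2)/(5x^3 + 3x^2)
This is an ∞/∞ indeterminate form.

Apply L'Hôpital's rule: differentiate numerator and denominator separately.
  f(x) = 2·x^3 + x^2   ⇒   f'(x) = 6·x^2 + 2·x
  g(x) = 5·x^3 + 3·x^2   ⇒   g'(x) = 15·x^2 + 6·x
  lim(x→∞) f'(x)/g'(x) = lim(x→∞) (6·x^2 + 2·x)/(15·x^2 + 6·x)
  = 2/5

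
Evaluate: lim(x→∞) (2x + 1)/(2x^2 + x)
This is an ∞/∞ indeterminate form.

Apply L'Hôpital's rule: differentiate numerator and denominator separately.
  f(x) = 2·x + 1   ⇒   f'(x) = 2
  g(x) = 2·x^2 + x   ⇒   g'(x) = 4·x + 1
  lim(x→∞) f'(x)/g'(x) = lim(x→∞) (2)/(4·x + 1)
  = 0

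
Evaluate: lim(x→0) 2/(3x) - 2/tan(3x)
This is an ∞-∞ indeterminate form.

Combine fractions or rationalize to convert ∞-∞ to 0/0 form:
  lim(x→0) 2/(3x) - 2/tan(3x) = 0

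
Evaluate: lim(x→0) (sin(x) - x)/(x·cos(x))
This is a 0/0 indeterminate form.

Apply L'Hôpital's rule: differentiate numerator and denominator separately.
  f(x) = -x + sin(x)   ⇒   f'(x) = cos(x) - 1
  g(x) = x·cos(x)   ⇒   g'(x) = -x·sin(x) + cos(x)
  lim(x→0) f'(x)/g'(x) = lim(x→0) (cos(x) - 1)/(-x·sin(x) + cos(x))
  = 0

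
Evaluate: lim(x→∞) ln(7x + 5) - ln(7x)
This is an ∞-∞ indeterminate form.

Combine fractions or rationalize to convert ∞-∞ to 0/0 form:
  lim(x→∞) ln(7x + 5) - ln(7x) = 0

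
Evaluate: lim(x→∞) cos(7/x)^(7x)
This is an exponential indeterminate form.

For exponential indeterminate forms, take the natural log:
  Let L = lim(x→∞) cos(7/x)^(7x)
  Then ln(L) = lim(x→∞) [exponent × ln(base)]
  Evaluate using L'Hôpital or standard limits, then exponentiate.
  L = 1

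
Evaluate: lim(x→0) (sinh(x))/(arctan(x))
This is a 0/0 indeterminate form.

Apply L'Hôpital's rule: differentiate numerator and denominator separately.
  f(x) = sinh(x)   ⇒   f'(x) = cosh(x)
  g(x) = atan(x)   ⇒   g'(x) = 1/(x^2 + 1)
  lim(x→0) f'(x)/g'(x) = lim(x→0) (cosh(x))/(1/(x^2 + 1))
  = 1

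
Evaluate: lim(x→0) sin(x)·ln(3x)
This is a 0·∞ indeterminate form.

Rewrite 0·∞ as a quotient (0/0 or ∞/∞ form), then apply L'Hôpital's rule:
  lim(x→0) sin(x)·ln(3x) = 0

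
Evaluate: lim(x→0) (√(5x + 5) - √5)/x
This is a standard limit.

Factor or rationalize the expression:
  lim(x→0) (√(5x + 5) - √5)/x = sqrt(5)/2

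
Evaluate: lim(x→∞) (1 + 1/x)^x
This is an exponential indeterminate form.

For exponential indeterminate forms, take the natural log:
  Let L = lim(x→∞) (1 + 1/x)^x
  Then ln(L) = lim(x→∞) [exponent × ln(base)]
  Evaluate using L'Hôpital or standard limits, then exponentiate.
  L = e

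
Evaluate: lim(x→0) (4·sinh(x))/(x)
This is a 0/0 indeterminate form.

Apply L'Hôpital's rule: differentiate numerator and denominator separately.
  f(x) = 4·sinh(x)   ⇒   f'(x) = 4·cosh(x)
  g(x) = x   ⇒   g'(x) = 1
  lim(x→0) f'(x)/g'(x) = lim(x→0) (4·cosh(x))/(1)
  = 4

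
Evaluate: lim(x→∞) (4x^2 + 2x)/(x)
This is an ∞/∞ indeterminate form.

Apply L'Hôpital's rule: differentiate numerator and denominator separately.
  f(x) = 4·x^2 + 2·x   ⇒   f'(x) = 8·x + 2
  g(x) = x   ⇒   g'(x) = 1
  lim(x→∞) f'(x)/g'(x) = lim(x→∞) (8·x + 2)/(1)
  = ∞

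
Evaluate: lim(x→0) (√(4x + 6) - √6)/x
This is a standard limit.

Factor or rationalize the expression:
  lim(x→0) (√(4x + 6) - √6)/x = sqrt(6)/3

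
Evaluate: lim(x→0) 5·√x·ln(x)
This is a 0·∞ indeterminate form.

Rewrite 0·∞ as a quotient (0/0 or ∞/∞ form), then apply L'Hôpital's rule:
  lim(x→0) 5·√x·ln(x) = 0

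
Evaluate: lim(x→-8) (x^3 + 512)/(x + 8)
This is a standard limit.

Factor or rationalize the expression:
  lim(x→-8) (x^3 + 512)/(x + 8) = 192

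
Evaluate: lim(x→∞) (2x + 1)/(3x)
This is an ∞/∞ indeterminate form.

Apply L'Hôpital's rule: differentiate numerator and denominator separately.
  f(x) = 2·x + 1   ⇒   f'(x) = 2
  g(x) = 3·x   ⇒   g'(x) = 3
  lim(x→∞) f'(x)/g'(x) = lim(x→∞) (2)/(3)
  = 2/3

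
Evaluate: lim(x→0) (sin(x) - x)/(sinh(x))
This is a 0/0 indeterminate form.

Apply L'Hôpital's rule: differentiate numerator and denominator separately.
  f(x) = -x + sin(x)   ⇒   f'(x) = cos(x) - 1
  g(x) = sinh(x)   ⇒   g'(x) = cosh(x)
  lim(x→0) f'(x)/g'(x) = lim(x→0) (cos(x) - 1)/(cosh(x))
  = 0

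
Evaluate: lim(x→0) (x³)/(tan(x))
This is a 0/0 indeterminate form.

Apply L'Hôpital's rule: differentiate numerator and denominator separately.
  f(x) = x^3   ⇒   f'(x) = 3·x^2
  g(x) = tan(x)   ⇒   g'(x) = tan(x)^2 + 1
  lim(x→0) f'(x)/g'(x) = lim(x→0) (3·x^2)/(tan(x)^2 + 1)
  = 0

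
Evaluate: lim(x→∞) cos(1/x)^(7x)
This is an exponential indeterminate form.

For exponential indeterminate forms, take the natural log:
  Let L = lim(x→∞) cos(1/x)^(7x)
  Then ln(L) = lim(x→∞) [exponent × ln(base)]
  Evaluate using L'Hôpital or standard limits, then exponentiate.
  L = 1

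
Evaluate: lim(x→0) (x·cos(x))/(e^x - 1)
This is a 0/0 indeterminate form.

Apply L'Hôpital's rule: differentiate numerator and denominator separately.
  f(x) = x·cos(x)   ⇒   f'(x) = -x·sin(x) + cos(x)
  g(x) = e^(x) - 1   ⇒   g'(x) = e^(x)
  lim(x→0) f'(x)/g'(x) = lim(x→0) (-x·sin(x) + cos(x))/(e^(x))
  = 1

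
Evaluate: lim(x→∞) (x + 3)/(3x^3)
This is an ∞/∞ indeterminate form.

Apply L'Hôpital's rule: differentiate numerator and denominator separately.
  f(x) = x + 3   ⇒   f'(x) = 1
  g(x) = 3·x^3   ⇒   g'(x) = 9·x^2
  lim(x→∞) f'(x)/g'(x) = lim(x→∞) (1)/(9·x^2)
  = 0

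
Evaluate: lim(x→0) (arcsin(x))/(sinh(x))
This is a 0/0 indeterminate form.

Apply L'Hôpital's rule: differentiate numerator and denominator separately.
  f(x) = asin(x)   ⇒   f'(x) = 1/sqrt(1 - x^2)
  g(x) = sinh(x)   ⇒   g'(x) = cosh(x)
  lim(x→0) f'(x)/g'(x) = lim(x→0) (1/sqrt(1 - x^2))/(cosh(x))
  = 1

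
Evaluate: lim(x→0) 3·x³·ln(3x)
This is a 0·∞ indeterminate form.

Rewrite 0·∞ as a quotient (0/0 or ∞/∞ form), then apply L'Hôpital's rule:
  lim(x→0) 3·x³·ln(3x) = 0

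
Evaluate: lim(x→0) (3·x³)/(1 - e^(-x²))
This is a 0/0 indeterminate form.

Apply L'Hôpital's rule: differentiate numerator and denominator separately.
  f(x) = 3·x^3   ⇒   f'(x) = 9·x^2
  g(x) = 1 - e^(-x^2)   ⇒   g'(x) = 2·x·e^(-x^2)
  lim(x→0) f'(x)/g'(x) = lim(x→0) (9·x^2)/(2·x·e^(-x^2))
  = 0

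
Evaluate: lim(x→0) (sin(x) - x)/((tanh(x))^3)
This is a 0/0 indeterminate form.

Apply L'Hôpital's rule: differentiate numerator and denominator separately.
  f(x) = -x + sin(x)   ⇒   f'(x) = cos(x) - 1
  g(x) = tanh(x)^3   ⇒   g'(x) = (3 - 3·tanh(x)^2)·tanh(x)^2
  lim(x→0) f'(x)/g'(x) = lim(x→0) (cos(x) - 1)/((3 - 3·tanh(x)^2)·tanh(x)^2)
  = -1/6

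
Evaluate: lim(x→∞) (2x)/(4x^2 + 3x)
This is an ∞/∞ indeterminate form.

Apply L'Hôpital's rule: differentiate numerator and denominator separately.
  f(x) = 2·x   ⇒   f'(x) = 2
  g(x) = 4·x^2 + 3·x   ⇒   g'(x) = 8·x + 3
  lim(x→∞) f'(x)/g'(x) = lim(x→∞) (2)/(8·x + 3)
  = 0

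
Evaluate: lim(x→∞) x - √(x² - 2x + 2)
This is an ∞-∞ indeterminate form.

Combine fractions or rationalize to convert ∞-∞ to 0/0 form:
  lim(x→∞) x - √(x² - 2x + 2) = 1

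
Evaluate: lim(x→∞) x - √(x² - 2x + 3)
This is an ∞-∞ indeterminate form.

Combine fractions or rationalize to convert ∞-∞ to 0/0 form:
  lim(x→∞) x - √(x² - 2x + 3) = 1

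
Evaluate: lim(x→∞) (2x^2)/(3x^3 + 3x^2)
This is an ∞/∞ indeterminate form.

Apply L'Hôpital's rule: differentiate numerator and denominator separately.
  f(x) = 2·x^2   ⇒   f'(x) = 4·x
  g(x) = 3·x^3 + 3·x^2   ⇒   g'(x) = 9·x^2 + 6·x
  lim(x→∞) f'(x)/g'(x) = lim(x→∞) (4·x)/(9·x^2 + 6·x)
  = 0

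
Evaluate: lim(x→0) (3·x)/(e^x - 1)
This is a 0/0 indeterminate form.

Apply L'Hôpital's rule: differentiate numerator and denominator separately.
  f(x) = 3·x   ⇒   f'(x) = 3
  g(x) = e^(x) - 1   ⇒   g'(x) = e^(x)
  lim(x→0) f'(x)/g'(x) = lim(x→0) (3)/(e^(x))
  = 3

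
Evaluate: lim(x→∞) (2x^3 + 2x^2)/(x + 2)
This is an ∞/∞ indeterminate form.

Apply L'Hôpital's rule: differentiate numerator and denominator separately.
  f(x) = 2·x^3 + 2·x^2   ⇒   f'(x) = 6·x^2 + 4·x
  g(x) = x + 2   ⇒   g'(x) = 1
  lim(x→∞) f'(x)/g'(x) = lim(x→∞) (6·x^2 + 4·x)/(1)
  = ∞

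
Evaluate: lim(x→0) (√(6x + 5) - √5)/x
This is a standard limit.

Factor or rationalize the expression:
  lim(x→0) (√(6x + 5) - √5)/x = 3·sqrt(5)/5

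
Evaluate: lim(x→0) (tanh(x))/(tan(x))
This is a 0/0 indeterminate form.

Apply L'Hôpital's rule: differentiate numerator and denominator separately.
  f(x) = tanh(x)   ⇒   f'(x) = 1 - tanh(x)^2
  g(x) = tan(x)   ⇒   g'(x) = tan(x)^2 + 1
  lim(x→0) f'(x)/g'(x) = lim(x→0) (1 - tanh(x)^2)/(tan(x)^2 + 1)
  = 1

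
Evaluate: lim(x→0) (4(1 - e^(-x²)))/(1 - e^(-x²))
This is a 0/0 indeterminate form.

Apply L'Hôpital's rule: differentiate numerator and denominator separately.
  f(x) = 4 - 4·e^(-x^2)   ⇒   f'(x) = 8·x·e^(-x^2)
  g(x) = 1 - e^(-x^2)   ⇒   g'(x) = 2·x·e^(-x^2)
  lim(x→0) f'(x)/g'(x) = lim(x→0) (8·x·e^(-x^2))/(2·x·e^(-x^2))
  = 4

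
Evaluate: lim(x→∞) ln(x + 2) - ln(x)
This is an ∞-∞ indeterminate form.

Combine fractions or rationalize to convert ∞-∞ to 0/0 form:
  lim(x→∞) ln(x + 2) - ln(x) = 0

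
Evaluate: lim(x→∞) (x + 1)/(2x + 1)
This is an ∞/∞ indeterminate form.

Apply L'Hôpital's rule: differentiate numerator and denominator separately.
  f(x) = x + 1   ⇒   f'(x) = 1
  g(x) = 2·x + 1   ⇒   g'(x) = 2
  lim(x→∞) f'(x)/g'(x) = lim(x→∞) (1)/(2)
  = 1/2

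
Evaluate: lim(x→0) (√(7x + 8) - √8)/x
This is a standard limit.

Factor or rationalize the expression:
  lim(x→0) (√(7x + 8) - √8)/x = 7·sqrt(2)/8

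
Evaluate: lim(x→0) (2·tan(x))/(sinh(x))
This is a 0/0 indeterminate form.

Apply L'Hôpital's rule: differentiate numerator and denominator separately.
  f(x) = 2·tan(x)   ⇒   f'(x) = 2·tan(x)^2 + 2
  g(x) = sinh(x)   ⇒   g'(x) = cosh(x)
  lim(x→0) f'(x)/g'(x) = lim(x→0) (2·tan(x)^2 + 2)/(cosh(x))
  = 2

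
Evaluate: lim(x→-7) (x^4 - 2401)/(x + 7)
This is a standard limit.

Factor or rationalize the expression:
  lim(x→-7) (x^4 - 2401)/(x + 7) = -1372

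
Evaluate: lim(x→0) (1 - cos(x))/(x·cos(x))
This is a 0/0 indeterminate form.

Apply L'Hôpital's rule: differentiate numerator and denominator separately.
  f(x) = 1 - cos(x)   ⇒   f'(x) = sin(x)
  g(x) = x·cos(x)   ⇒   g'(x) = -x·sin(x) + cos(x)
  lim(x→0) f'(x)/g'(x) = lim(x→0) (sin(x))/(-x·sin(x) + cos(x))
  = 0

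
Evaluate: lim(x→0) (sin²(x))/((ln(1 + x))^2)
This is a 0/0 indeterminate form.

Apply L'Hôpital's rule: differentiate numerator and denominator separately.
  f(x) = sin(x)^2   ⇒   f'(x) = 2·sin(x)·cos(x)
  g(x) = ln(x + 1)^2   ⇒   g'(x) = 2·ln(x + 1)/(x + 1)
  lim(x→0) f'(x)/g'(x) = lim(x→0) (2·sin(x)·cos(x))/(2·ln(x + 1)/(x + 1))
  = 1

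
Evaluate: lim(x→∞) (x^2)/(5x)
This is an ∞/∞ indeterminate form.

Apply L'Hôpital's rule: differentiate numerator and denominator separately.
  f(x) = x^2   ⇒   f'(x) = 2·x
  g(x) = 5·x   ⇒   g'(x) = 5
  lim(x→∞) f'(x)/g'(x) = lim(x→∞) (2·x)/(5)
  = ∞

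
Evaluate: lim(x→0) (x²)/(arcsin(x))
This is a 0/0 indeterminate form.

Apply L'Hôpital's rule: differentiate numerator and denominator separately.
  f(x) = x^2   ⇒   f'(x) = 2·x
  g(x) = asin(x)   ⇒   g'(x) = 1/sqrt(1 - x^2)
  lim(x→0) f'(x)/g'(x) = lim(x→0) (2·x)/(1/sqrt(1 - x^2))
  = 0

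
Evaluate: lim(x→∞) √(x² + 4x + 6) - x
This is an ∞-∞ indeterminate form.

Combine fractions or rationalize to convert ∞-∞ to 0/0 form:
  lim(x→∞) √(x² + 4x + 6) - x = 2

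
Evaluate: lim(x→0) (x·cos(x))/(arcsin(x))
This is a 0/0 indeterminate form.

Apply L'Hôpital's rule: differentiate numerator and denominator separately.
  f(x) = x·cos(x)   ⇒   f'(x) = -x·sin(x) + cos(x)
  g(x) = asin(x)   ⇒   g'(x) = 1/sqrt(1 - x^2)
  lim(x→0) f'(x)/g'(x) = lim(x→0) (-x·sin(x) + cos(x))/(1/sqrt(1 - x^2))
  = 1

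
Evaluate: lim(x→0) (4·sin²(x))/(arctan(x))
This is a 0/0 indeterminate form.

Apply L'Hôpital's rule: differentiate numerator and denominator separately.
  f(x) = 4·sin(x)^2   ⇒   f'(x) = 8·sin(x)·cos(x)
  g(x) = atan(x)   ⇒   g'(x) = 1/(x^2 + 1)
  lim(x→0) f'(x)/g'(x) = lim(x→0) (8·sin(x)·cos(x))/(1/(x^2 + 1))
  = 0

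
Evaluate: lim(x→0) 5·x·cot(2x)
This is a 0·∞ indeterminate form.

Rewrite 0·∞ as a quotient (0/0 or ∞/∞ form), then apply L'Hôpital's rule:
  lim(x→0) 5·x·cot(2x) = 5/2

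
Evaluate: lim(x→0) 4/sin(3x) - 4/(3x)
This is an ∞-∞ indeterminate form.

Combine fractions or rationalize to convert ∞-∞ to 0/0 form:
  lim(x→0) 4/sin(3x) - 4/(3x) = 0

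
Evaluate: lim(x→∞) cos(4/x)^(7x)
This is an exponential indeterminate form.

For exponential indeterminate forms, take the natural log:
  Let L = lim(x→∞) cos(4/x)^(7x)
  Then ln(L) = lim(x→∞) [exponent × ln(base)]
  Evaluate using L'Hôpital or standard limits, then exponentiate.
  L = 1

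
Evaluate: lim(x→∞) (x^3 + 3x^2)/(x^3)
This is an ∞/∞ indeterminate form.

Apply L'Hôpital's rule: differentiate numerator and denominator separately.
  f(x) = x^3 + 3·x^2   ⇒   f'(x) = 3·x^2 + 6·x
  g(x) = x^3   ⇒   g'(x) = 3·x^2
  lim(x→∞) f'(x)/g'(x) = lim(x→∞) (3·x^2 + 6·x)/(3·x^2)
  = 1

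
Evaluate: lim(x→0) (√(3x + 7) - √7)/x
This is a standard limit.

Factor or rationalize the expression:
  lim(x→0) (√(3x + 7) - √7)/x = 3·sqrt(7)/14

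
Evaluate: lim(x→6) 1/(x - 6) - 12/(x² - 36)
This is an ∞-∞ indeterminate form.

Combine fractions or rationalize to convert ∞-∞ to 0/0 form:
  lim(x→6) 1/(x - 6) - 12/(x² - 36) = 1/12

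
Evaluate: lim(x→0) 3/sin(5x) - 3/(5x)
This is an ∞-∞ indeterminate form.

Combine fractions or rationalize to convert ∞-∞ to 0/0 form:
  lim(x→0) 3/sin(5x) - 3/(5x) = 0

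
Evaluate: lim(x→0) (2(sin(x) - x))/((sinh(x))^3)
This is a 0/0 indeterminate form.

Apply L'Hôpital's rule: differentiate numerator and denominator separately.
  f(x) = -2·x + 2·sin(x)   ⇒   f'(x) = 2·cos(x) - 2
  g(x) = sinh(x)^3   ⇒   g'(x) = 3·sinh(x)^2·cosh(x)
  lim(x→0) f'(x)/g'(x) = lim(x→0) (2·cos(x) - 2)/(3·sinh(x)^2·cosh(x))
  = -1/3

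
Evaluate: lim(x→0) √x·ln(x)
This is a 0·∞ indeterminate form.

Rewrite 0·∞ as a quotient (0/0 or ∞/∞ form), then apply L'Hôpital's rule:
  lim(x→0) √x·ln(x) = 0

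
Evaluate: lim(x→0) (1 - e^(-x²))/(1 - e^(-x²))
This is a 0/0 indeterminate form.

Apply L'Hôpital's rule: differentiate numerator and denominator separately.
  f(x) = 1 - e^(-x^2)   ⇒   f'(x) = 2·x·e^(-x^2)
  g(x) = 1 - e^(-x^2)   ⇒   g'(x) = 2·x·e^(-x^2)
  lim(x→0) f'(x)/g'(x) = lim(x→0) (2·x·e^(-x^2))/(2·x·e^(-x^2))
  = 1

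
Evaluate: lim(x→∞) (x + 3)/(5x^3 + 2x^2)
This is an ∞/∞ indeterminate form.

Apply L'Hôpital's rule: differentiate numerator and denominator separately.
  f(x) = x + 3   ⇒   f'(x) = 1
  g(x) = 5·x^3 + 2·x^2   ⇒   g'(x) = 15·x^2 + 4·x
  lim(x→∞) f'(x)/g'(x) = lim(x→∞) (1)/(15·x^2 + 4·x)
  = 0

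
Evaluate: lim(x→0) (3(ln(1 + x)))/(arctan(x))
This is a 0/0 indeterminate form.

Apply L'Hôpital's rule: differentiate numerator and denominator separately.
  f(x) = 3·ln(x + 1)   ⇒   f'(x) = 3/(x + 1)
  g(x) = atan(x)   ⇒   g'(x) = 1/(x^2 + 1)
  lim(x→0) f'(x)/g'(x) = lim(x→0) (3/(x + 1))/(1/(x^2 + 1))
  = 3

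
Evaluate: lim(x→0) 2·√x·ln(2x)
This is a 0·∞ indeterminate form.

Rewrite 0·∞ as a quotient (0/0 or ∞/∞ form), then apply L'Hôpital's rule:
  lim(x→0) 2·√x·ln(2x) = 0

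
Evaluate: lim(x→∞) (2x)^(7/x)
This is an exponential indeterminate form.

For exponential indeterminate forms, take the natural log:
  Let L = lim(x→∞) (2x)^(7/x)
  Then ln(L) = lim(x→∞) [exponent × ln(base)]
  Evaluate using L'Hôpital or standard limits, then exponentiate.
  L = 1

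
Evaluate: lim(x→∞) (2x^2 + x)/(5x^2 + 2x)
This is an ∞/∞ indeterminate form.

Apply L'Hôpital's rule: differentiate numerator and denominator separately.
  f(x) = 2·x^2 + x   ⇒   f'(x) = 4·x + 1
  g(x) = 5·x^2 + 2·x   ⇒   g'(x) = 10·x + 2
  lim(x→∞) f'(x)/g'(x) = lim(x→∞) (4·x + 1)/(10·x + 2)
  = 2/5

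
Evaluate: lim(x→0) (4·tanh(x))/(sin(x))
This is a 0/0 indeterminate form.

Apply L'Hôpital's rule: differentiate numerator and denominator separately.
  f(x) = 4·tanh(x)   ⇒   f'(x) = 4 - 4·tanh(x)^2
  g(x) = sin(x)   ⇒   g'(x) = cos(x)
  lim(x→0) f'(x)/g'(x) = lim(x→0) (4 - 4·tanh(x)^2)/(cos(x))
  = 4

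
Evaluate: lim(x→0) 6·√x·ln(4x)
This is a 0·∞ indeterminate form.

Rewrite 0·∞ as a quotient (0/0 or ∞/∞ form), then apply L'Hôpital's rule:
  lim(x→0) 6·√x·ln(4x) = 0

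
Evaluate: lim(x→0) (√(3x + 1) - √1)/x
This is a standard limit.

Factor or rationalize the expression:
  lim(x→0) (√(3x + 1) - √1)/x = 3/2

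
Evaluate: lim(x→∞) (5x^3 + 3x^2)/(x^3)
This is an ∞/∞ indeterminate form.

Apply L'Hôpital's rule: differentiate numerator and denominator separately.
  f(x) = 5·x^3 + 3·x^2   ⇒   f'(x) = 15·x^2 + 6·x
  g(x) = x^3   ⇒   g'(x) = 3·x^2
  lim(x→∞) f'(x)/g'(x) = lim(x→∞) (15·x^2 + 6·x)/(3·x^2)
  = 5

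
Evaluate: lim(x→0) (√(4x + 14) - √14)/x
This is a standard limit.

Factor or rationalize the expression:
  lim(x→0) (√(4x + 14) - √14)/x = sqrt(14)/7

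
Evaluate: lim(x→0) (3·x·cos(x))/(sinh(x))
This is a 0/0 indeterminate form.

Apply L'Hôpital's rule: differentiate numerator and denominator separately.
  f(x) = 3·x·cos(x)   ⇒   f'(x) = -3·x·sin(x) + 3·cos(x)
  g(x) = sinh(x)   ⇒   g'(x) = cosh(x)
  lim(x→0) f'(x)/g'(x) = lim(x→0) (-3·x·sin(x) + 3·cos(x))/(cosh(x))
  = 3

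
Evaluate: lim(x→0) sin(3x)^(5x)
This is an exponential indeterminate form.

For exponential indeterminate forms, take the natural log:
  Let L = lim(x→0) sin(3x)^(5x)
  Then ln(L) = lim(x→0) [exponent × ln(base)]
  Evaluate using L'Hôpital or standard limits, then exponentiate.
  L = 1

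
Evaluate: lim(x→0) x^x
This is an exponential indeterminate form.

For exponential indeterminate forms, take the natural log:
  Let L = lim(x→0) x^x
  Then ln(L) = lim(x→0) [exponent × ln(base)]
  Evaluate using L'Hôpital or standard limits, then exponentiate.
  L = 1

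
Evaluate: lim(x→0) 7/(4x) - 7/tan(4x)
This is an ∞-∞ indeterminate form.

Combine fractions or rationalize to convert ∞-∞ to 0/0 form:
  lim(x→0) 7/(4x) - 7/tan(4x) = 0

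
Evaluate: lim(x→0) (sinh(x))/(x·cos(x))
This is a 0/0 indeterminate form.

Apply L'Hôpital's rule: differentiate numerator and denominator separately.
  f(x) = sinh(x)   ⇒   f'(x) = cosh(x)
  g(x) = x·cos(x)   ⇒   g'(x) = -x·sin(x) + cos(x)
  lim(x→0) f'(x)/g'(x) = lim(x→0) (cosh(x))/(-x·sin(x) + cos(x))
  = 1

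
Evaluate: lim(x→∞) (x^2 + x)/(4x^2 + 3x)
This is an ∞/∞ indeterminate form.

Apply L'Hôpital's rule: differentiate numerator and denominator separately.
  f(x) = x^2 + x   ⇒   f'(x) = 2·x + 1
  g(x) = 4·x^2 + 3·x   ⇒   g'(x) = 8·x + 3
  lim(x→∞) f'(x)/g'(x) = lim(x→∞) (2·x + 1)/(8·x + 3)
  = 1/4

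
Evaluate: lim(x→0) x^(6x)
This is an exponential indeterminate form.

For exponential indeterminate forms, take the natural log:
  Let L = lim(x→0) x^(6x)
  Then ln(L) = lim(x→0) [exponent × ln(base)]
  Evaluate using L'Hôpital or standard limits, then exponentiate.
  L = 1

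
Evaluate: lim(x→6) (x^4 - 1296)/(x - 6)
This is a standard limit.

Factor or rationalize the expression:
  lim(x→6) (x^4 - 1296)/(x - 6) = 864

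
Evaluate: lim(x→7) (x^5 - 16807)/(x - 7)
This is a standard limit.

Factor or rationalize the expression:
  lim(x→7) (x^5 - 16807)/(x - 7) = 12005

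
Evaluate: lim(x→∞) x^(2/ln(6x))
This is an exponential indeterminate form.

For exponential indeterminate forms, take the natural log:
  Let L = lim(x→∞) x^(2/ln(6x))
  Then ln(L) = lim(x→∞) [exponent × ln(base)]
  Evaluate using L'Hôpital or standard limits, then exponentiate.
  L = e²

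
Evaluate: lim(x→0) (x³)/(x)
This is a 0/0 indeterminate form.

Apply L'Hôpital's rule: differentiate numerator and denominator separately.
  f(x) = x^3   ⇒   f'(x) = 3·x^2
  g(x) = x   ⇒   g'(x) = 1
  lim(x→0) f'(x)/g'(x) = lim(x→0) (3·x^2)/(1)
  = 0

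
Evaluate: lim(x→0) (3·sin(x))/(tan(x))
This is a 0/0 indeterminate form.

Apply L'Hôpital's rule: differentiate numerator and denominator separately.
  f(x) = 3·sin(x)   ⇒   f'(x) = 3·cos(x)
  g(x) = tan(x)   ⇒   g'(x) = tan(x)^2 + 1
  lim(x→0) f'(x)/g'(x) = lim(x→0) (3·cos(x))/(tan(x)^2 + 1)
  = 3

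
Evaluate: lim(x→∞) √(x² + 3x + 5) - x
This is an ∞-∞ indeterminate form.

Combine fractions or rationalize to convert ∞-∞ to 0/0 form:
  lim(x→∞) √(x² + 3x + 5) - x = 3/2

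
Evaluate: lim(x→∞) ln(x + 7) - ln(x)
This is an ∞-∞ indeterminate form.

Combine fractions or rationalize to convert ∞-∞ to 0/0 form:
  lim(x→∞) ln(x + 7) - ln(x) = 0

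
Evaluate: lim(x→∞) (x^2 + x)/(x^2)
This is an ∞/∞ indeterminate form.

Apply L'Hôpital's rule: differentiate numerator and denominator separately.
  f(x) = x^2 + x   ⇒   f'(x) = 2·x + 1
  g(x) = x^2   ⇒   g'(x) = 2·x
  lim(x→∞) f'(x)/g'(x) = lim(x→∞) (2·x + 1)/(2·x)
  = 1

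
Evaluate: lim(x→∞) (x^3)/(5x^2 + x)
This is an ∞/∞ indeterminate form.

Apply L'Hôpital's rule: differentiate numerator and denominator separately.
  f(x) = x^3   ⇒   f'(x) = 3·x^2
  g(x) = 5·x^2 + x   ⇒   g'(x) = 10·x + 1
  lim(x→∞) f'(x)/g'(x) = lim(x→∞) (3·x^2)/(10·x + 1)
  = ∞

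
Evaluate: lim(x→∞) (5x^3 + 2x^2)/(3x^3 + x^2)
This is an ∞/∞ indeterminate form.

Apply L'Hôpital's rule: differentiate numerator and denominator separately.
  f(x) = 5·x^3 + 2·x^2   ⇒   f'(x) = 15·x^2 + 4·x
  g(x) = 3·x^3 + x^2   ⇒   g'(x) = 9·x^2 + 2·x
  lim(x→∞) f'(x)/g'(x) = lim(x→∞) (15·x^2 + 4·x)/(9·x^2 + 2·x)
  = 5/3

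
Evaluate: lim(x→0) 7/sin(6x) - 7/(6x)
This is an ∞-∞ indeterminate form.

Combine fractions or rationalize to convert ∞-∞ to 0/0 form:
  lim(x→0) 7/sin(6x) - 7/(6x) = 0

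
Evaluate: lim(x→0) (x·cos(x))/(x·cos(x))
This is a 0/0 indeterminate form.

Apply L'Hôpital's rule: differentiate numerator and denominator separately.
  f(x) = x·cos(x)   ⇒   f'(x) = -x·sin(x) + cos(x)
  g(x) = x·cos(x)   ⇒   g'(x) = -x·sin(x) + cos(x)
  lim(x→0) f'(x)/g'(x) = lim(x→0) (-x·sin(x) + cos(x))/(-x·sin(x) + cos(x))
  = 1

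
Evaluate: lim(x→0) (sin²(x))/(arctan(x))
This is a 0/0 indeterminate form.

Apply L'Hôpital's rule: differentiate numerator and denominator separately.
  f(x) = sin(x)^2   ⇒   f'(x) = 2·sin(x)·cos(x)
  g(x) = atan(x)   ⇒   g'(x) = 1/(x^2 + 1)
  lim(x→0) f'(x)/g'(x) = lim(x→0) (2·sin(x)·cos(x))/(1/(x^2 + 1))
  = 0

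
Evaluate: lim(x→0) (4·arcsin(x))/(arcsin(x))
This is a 0/0 indeterminate form.

Apply L'Hôpital's rule: differentiate numerator and denominator separately.
  f(x) = 4·asin(x)   ⇒   f'(x) = 4/sqrt(1 - x^2)
  g(x) = asin(x)   ⇒   g'(x) = 1/sqrt(1 - x^2)
  lim(x→0) f'(x)/g'(x) = lim(x→0) (4/sqrt(1 - x^2))/(1/sqrt(1 - x^2))
  = 4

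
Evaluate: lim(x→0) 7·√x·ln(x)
This is a 0·∞ indeterminate form.

Rewrite 0·∞ as a quotient (0/0 or ∞/∞ form), then apply L'Hôpital's rule:
  lim(x→0) 7·√x·ln(x) = 0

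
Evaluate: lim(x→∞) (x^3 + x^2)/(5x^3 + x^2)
This is an ∞/∞ indeterminate form.

Apply L'Hôpital's rule: differentiate numerator and denominator separately.
  f(x) = x^3 + x^2   ⇒   f'(x) = 3·x^2 + 2·x
  g(x) = 5·x^3 + x^2   ⇒   g'(x) = 15·x^2 + 2·x
  lim(x→∞) f'(x)/g'(x) = lim(x→∞) (3·x^2 + 2·x)/(15·x^2 + 2·x)
  = 1/5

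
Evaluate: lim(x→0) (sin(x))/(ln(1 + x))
This is a 0/0 indeterminate form.

Apply L'Hôpital's rule: differentiate numerator and denominator separately.
  f(x) = sin(x)   ⇒   f'(x) = cos(x)
  g(x) = ln(x + 1)   ⇒   g'(x) = 1/(x + 1)
  lim(x→0) f'(x)/g'(x) = lim(x→0) (cos(x))/(1/(x + 1))
  = 1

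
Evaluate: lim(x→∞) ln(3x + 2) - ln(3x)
This is an ∞-∞ indeterminate form.

Combine fractions or rationalize to convert ∞-∞ to 0/0 form:
  lim(x→∞) ln(3x + 2) - ln(3x) = 0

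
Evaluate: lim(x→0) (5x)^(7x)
This is an exponential indeterminate form.

For exponential indeterminate forms, take the natural log:
  Let L = lim(x→0) (5x)^(7x)
  Then ln(L) = lim(x→0) [exponent × ln(base)]
  Evaluate using L'Hôpital or standard limits, then exponentiate.
  L = 1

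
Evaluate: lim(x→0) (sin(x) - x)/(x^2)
This is a 0/0 indeterminate form.

Apply L'Hôpital's rule: differentiate numerator and denominator separately.
  f(x) = -x + sin(x)   ⇒   f'(x) = cos(x) - 1
  g(x) = x^2   ⇒   g'(x) = 2·x
  lim(x→0) f'(x)/g'(x) = lim(x→0) (cos(x) - 1)/(2·x)
  = 0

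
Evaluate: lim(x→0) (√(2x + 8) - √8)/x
This is a standard limit.

Factor or rationalize the expression:
  lim(x→0) (√(2x + 8) - √8)/x = sqrt(2)/4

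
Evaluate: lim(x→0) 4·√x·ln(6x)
This is a 0·∞ indeterminate form.

Rewrite 0·∞ as a quotient (0/0 or ∞/∞ form), then apply L'Hôpital's rule:
  lim(x→0) 4·√x·ln(6x) = 0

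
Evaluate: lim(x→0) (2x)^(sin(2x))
This is an exponential indeterminate form.

For exponential indeterminate forms, take the natural log:
  Let L = lim(x→0) (2x)^(sin(2x))
  Then ln(L) = lim(x→0) [exponent × ln(base)]
  Evaluate using L'Hôpital or standard limits, then exponentiate.
  L = 1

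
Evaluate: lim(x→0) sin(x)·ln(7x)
This is a 0·∞ indeterminate form.

Rewrite 0·∞ as a quotient (0/0 or ∞/∞ form), then apply L'Hôpital's rule:
  lim(x→0) sin(x)·ln(7x) = 0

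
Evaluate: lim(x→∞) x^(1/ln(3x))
This is an exponential indeterminate form.

For exponential indeterminate forms, take the natural log:
  Let L = lim(x→∞) x^(1/ln(3x))
  Then ln(L) = lim(x→∞) [exponent × ln(base)]
  Evaluate using L'Hôpital or standard limits, then exponentiate.
  L = e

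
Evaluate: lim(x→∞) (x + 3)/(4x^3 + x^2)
This is an ∞/∞ indeterminate form.

Apply L'Hôpital's rule: differentiate numerator and denominator separately.
  f(x) = x + 3   ⇒   f'(x) = 1
  g(x) = 4·x^3 + x^2   ⇒   g'(x) = 12·x^2 + 2·x
  lim(x→∞) f'(x)/g'(x) = lim(x→∞) (1)/(12·x^2 + 2·x)
  = 0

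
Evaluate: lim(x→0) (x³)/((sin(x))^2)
This is a 0/0 indeterminate form.

Apply L'Hôpital's rule: differentiate numerator and denominator separately.
  f(x) = x^3   ⇒   f'(x) = 3·x^2
  g(x) = sin(x)^2   ⇒   g'(x) = 2·sin(x)·cos(x)
  lim(x→0) f'(x)/g'(x) = lim(x→0) (3·x^2)/(2·sin(x)·cos(x))
  = 0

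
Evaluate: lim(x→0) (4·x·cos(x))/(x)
This is a 0/0 indeterminate form.

Apply L'Hôpital's rule: differentiate numerator and denominator separately.
  f(x) = 4·x·cos(x)   ⇒   f'(x) = -4·x·sin(x) + 4·cos(x)
  g(x) = x   ⇒   g'(x) = 1
  lim(x→0) f'(x)/g'(x) = lim(x→0) (-4·x·sin(x) + 4·cos(x))/(1)
  = 4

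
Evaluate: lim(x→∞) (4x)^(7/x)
This is an exponential indeterminate form.

For exponential indeterminate forms, take the natural log:
  Let L = lim(x→∞) (4x)^(7/x)
  Then ln(L) = lim(x→∞) [exponent × ln(base)]
  Evaluate using L'Hôpital or standard limits, then exponentiate.
  L = 1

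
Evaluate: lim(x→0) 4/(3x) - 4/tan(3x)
This is an ∞-∞ indeterminate form.

Combine fractions or rationalize to convert ∞-∞ to 0/0 form:
  lim(x→0) 4/(3x) - 4/tan(3x) = 0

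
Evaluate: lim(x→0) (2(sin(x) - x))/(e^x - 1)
This is a 0/0 indeterminate form.

Apply L'Hôpital's rule: differentiate numerator and denominator separately.
  f(x) = -2·x + 2·sin(x)   ⇒   f'(x) = 2·cos(x) - 2
  g(x) = e^(x) - 1   ⇒   g'(x) = e^(x)
  lim(x→0) f'(x)/g'(x) = lim(x→0) (2·cos(x) - 2)/(e^(x))
  = 0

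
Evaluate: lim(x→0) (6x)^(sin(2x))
This is an exponential indeterminate form.

For exponential indeterminate forms, take the natural log:
  Let L = lim(x→0) (6x)^(sin(2x))
  Then ln(L) = lim(x→0) [exponent × ln(base)]
  Evaluate using L'Hôpital or standard limits, then exponentiate.
  L = 1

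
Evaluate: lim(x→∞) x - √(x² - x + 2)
This is an ∞-∞ indeterminate form.

Combine fractions or rationalize to convert ∞-∞ to 0/0 form:
  lim(x→∞) x - √(x² - x + 2) = 1/2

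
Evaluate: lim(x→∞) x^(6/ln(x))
This is an exponential indeterminate form.

For exponential indeterminate forms, take the natural log:
  Let L = lim(x→∞) x^(6/ln(x))
  Then ln(L) = lim(x→∞) [exponent × ln(base)]
  Evaluate using L'Hôpital or standard limits, then exponentiate.
  L = e^(6)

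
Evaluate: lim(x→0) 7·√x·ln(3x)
This is a 0·∞ indeterminate form.

Rewrite 0·∞ as a quotient (0/0 or ∞/∞ form), then apply L'Hôpital's rule:
  lim(x→0) 7·√x·ln(3x) = 0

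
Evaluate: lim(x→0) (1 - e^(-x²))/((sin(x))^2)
This is a 0/0 indeterminate form.

Apply L'Hôpital's rule: differentiate numerator and denominator separately.
  f(x) = 1 - e^(-x^2)   ⇒   f'(x) = 2·x·e^(-x^2)
  g(x) = sin(x)^2   ⇒   g'(x) = 2·sin(x)·cos(x)
  lim(x→0) f'(x)/g'(x) = lim(x→0) (2·x·e^(-x^2))/(2·sin(x)·cos(x))
  = 1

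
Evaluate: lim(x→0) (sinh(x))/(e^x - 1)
This is a 0/0 indeterminate form.

Apply L'Hôpital's rule: differentiate numerator and denominator separately.
  f(x) = sinh(x)   ⇒   f'(x) = cosh(x)
  g(x) = e^(x) - 1   ⇒   g'(x) = e^(x)
  lim(x→0) f'(x)/g'(x) = lim(x→0) (cosh(x))/(e^(x))
  = 1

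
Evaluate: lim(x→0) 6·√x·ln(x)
This is a 0·∞ indeterminate form.

Rewrite 0·∞ as a quotient (0/0 or ∞/∞ form), then apply L'Hôpital's rule:
  lim(x→0) 6·√x·ln(x) = 0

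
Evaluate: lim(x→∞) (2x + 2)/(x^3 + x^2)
This is an ∞/∞ indeterminate form.

Apply L'Hôpital's rule: differentiate numerator and denominator separately.
  f(x) = 2·x + 2   ⇒   f'(x) = 2
  g(x) = x^3 + x^2   ⇒   g'(x) = 3·x^2 + 2·x
  lim(x→∞) f'(x)/g'(x) = lim(x→∞) (2)/(3·x^2 + 2·x)
  = 0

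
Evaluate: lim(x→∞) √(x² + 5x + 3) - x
This is an ∞-∞ indeterminate form.

Combine fractions or rationalize to convert ∞-∞ to 0/0 form:
  lim(x→∞) √(x² + 5x + 3) - x = 5/2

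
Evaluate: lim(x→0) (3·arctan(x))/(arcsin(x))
This is a 0/0 indeterminate form.

Apply L'Hôpital's rule: differentiate numerator and denominator separately.
  f(x) = 3·atan(x)   ⇒   f'(x) = 3/(x^2 + 1)
  g(x) = asin(x)   ⇒   g'(x) = 1/sqrt(1 - x^2)
  lim(x→0) f'(x)/g'(x) = lim(x→0) (3/(x^2 + 1))/(1/sqrt(1 - x^2))
  = 3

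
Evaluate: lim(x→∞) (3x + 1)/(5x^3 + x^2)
This is an ∞/∞ indeterminate form.

Apply L'Hôpital's rule: differentiate numerator and denominator separately.
  f(x) = 3·x + 1   ⇒   f'(x) = 3
  g(x) = 5·x^3 + x^2   ⇒   g'(x) = 15·x^2 + 2·x
  lim(x→∞) f'(x)/g'(x) = lim(x→∞) (3)/(15·x^2 + 2·x)
  = 0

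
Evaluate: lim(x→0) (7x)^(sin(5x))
This is an exponential indeterminate form.

For exponential indeterminate forms, take the natural log:
  Let L = lim(x→0) (7x)^(sin(5x))
  Then ln(L) = lim(x→0) [exponent × ln(base)]
  Evaluate using L'Hôpital or standard limits, then exponentiate.
  L = 1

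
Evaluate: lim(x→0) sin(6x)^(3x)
This is an exponential indeterminate form.

For exponential indeterminate forms, take the natural log:
  Let L = lim(x→0) sin(6x)^(3x)
  Then ln(L) = lim(x→0) [exponent × ln(base)]
  Evaluate using L'Hôpital or standard limits, then exponentiate.
  L = 1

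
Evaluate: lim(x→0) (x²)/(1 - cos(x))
This is a 0/0 indeterminate form.

Apply L'Hôpital's rule: differentiate numerator and denominator separately.
  f(x) = x^2   ⇒   f'(x) = 2·x
  g(x) = 1 - cos(x)   ⇒   g'(x) = sin(x)
  lim(x→0) f'(x)/g'(x) = lim(x→0) (2·x)/(sin(x))
  = 2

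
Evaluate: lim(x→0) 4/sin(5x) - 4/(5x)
This is an ∞-∞ indeterminate form.

Combine fractions or rationalize to convert ∞-∞ to 0/0 form:
  lim(x→0) 4/sin(5x) - 4/(5x) = 0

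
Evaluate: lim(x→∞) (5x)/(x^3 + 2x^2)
This is an ∞/∞ indeterminate form.

Apply L'Hôpital's rule: differentiate numerator and denominator separately.
  f(x) = 5·x   ⇒   f'(x) = 5
  g(x) = x^3 + 2·x^2   ⇒   g'(x) = 3·x^2 + 4·x
  lim(x→∞) f'(x)/g'(x) = lim(x→∞) (5)/(3·x^2 + 4·x)
  = 0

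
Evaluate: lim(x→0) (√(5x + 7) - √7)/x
This is a standard limit.

Factor or rationalize the expression:
  lim(x→0) (√(5x + 7) - √7)/x = 5·sqrt(7)/14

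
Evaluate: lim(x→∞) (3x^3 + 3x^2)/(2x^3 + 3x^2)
This is an ∞/∞ indeterminate form.

Apply L'Hôpital's rule: differentiate numerator and denominator separately.
  f(x) = 3·x^3 + 3·x^2   ⇒   f'(x) = 9·x^2 + 6·x
  g(x) = 2·x^3 + 3·x^2   ⇒   g'(x) = 6·x^2 + 6·x
  lim(x→∞) f'(x)/g'(x) = lim(x→∞) (9·x^2 + 6·x)/(6·x^2 + 6·x)
  = 3/2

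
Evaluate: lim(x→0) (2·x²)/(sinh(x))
This is a 0/0 indeterminate form.

Apply L'Hôpital's rule: differentiate numerator and denominator separately.
  f(x) = 2·x^2   ⇒   f'(x) = 4·x
  g(x) = sinh(x)   ⇒   g'(x) = cosh(x)
  lim(x→0) f'(x)/g'(x) = lim(x→0) (4·x)/(cosh(x))
  = 0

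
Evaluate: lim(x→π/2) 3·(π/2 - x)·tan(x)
This is a 0·∞ indeterminate form.

Rewrite 0·∞ as a quotient (0/0 or ∞/∞ form), then apply L'Hôpital's rule:
  lim(x→π/2) 3·(π/2 - x)·tan(x) = 3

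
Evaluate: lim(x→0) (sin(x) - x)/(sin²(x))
This is a 0/0 indeterminate form.

Apply L'Hôpital's rule: differentiate numerator and denominator separately.
  f(x) = -x + sin(x)   ⇒   f'(x) = cos(x) - 1
  g(x) = sin(x)^2   ⇒   g'(x) = 2·sin(x)·cos(x)
  lim(x→0) f'(x)/g'(x) = lim(x→0) (cos(x) - 1)/(2·sin(x)·cos(x))
  = 0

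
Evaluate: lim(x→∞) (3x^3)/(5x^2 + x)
This is an ∞/∞ indeterminate form.

Apply L'Hôpital's rule: differentiate numerator and denominator separately.
  f(x) = 3·x^3   ⇒   f'(x) = 9·x^2
  g(x) = 5·x^2 + x   ⇒   g'(x) = 10·x + 1
  lim(x→∞) f'(x)/g'(x) = lim(x→∞) (9·x^2)/(10·x + 1)
  = ∞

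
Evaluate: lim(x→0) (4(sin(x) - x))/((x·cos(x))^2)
This is a 0/0 indeterminate form.

Apply L'Hôpital's rule: differentiate numerator and denominator separately.
  f(x) = -4·x + 4·sin(x)   ⇒   f'(x) = 4·cos(x) - 4
  g(x) = x^2·cos(x)^2   ⇒   g'(x) = -2·x^2·sin(x)·cos(x) + 2·x·cos(x)^2
  lim(x→0) f'(x)/g'(x) = lim(x→0) (4·cos(x) - 4)/(-2·x^2·sin(x)·cos(x) + 2·x·cos(x)^2)
  = 0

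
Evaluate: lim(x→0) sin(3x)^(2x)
This is an exponential indeterminate form.

For exponential indeterminate forms, take the natural log:
  Let L = lim(x→0) sin(3x)^(2x)
  Then ln(L) = lim(x→0) [exponent × ln(base)]
  Evaluate using L'Hôpital or standard limits, then exponentiate.
  L = 1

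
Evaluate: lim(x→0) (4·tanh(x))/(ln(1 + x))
This is a 0/0 indeterminate form.

Apply L'Hôpital's rule: differentiate numerator and denominator separately.
  f(x) = 4·tanh(x)   ⇒   f'(x) = 4 - 4·tanh(x)^2
  g(x) = ln(x + 1)   ⇒   g'(x) = 1/(x + 1)
  lim(x→0) f'(x)/g'(x) = lim(x→0) (4 - 4·tanh(x)^2)/(1/(x + 1))
  = 4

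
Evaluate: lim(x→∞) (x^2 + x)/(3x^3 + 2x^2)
This is an ∞/∞ indeterminate form.

Apply L'Hôpital's rule: differentiate numerator and denominator separately.
  f(x) = x^2 + x   ⇒   f'(x) = 2·x + 1
  g(x) = 3·x^3 + 2·x^2   ⇒   g'(x) = 9·x^2 + 4·x
  lim(x→∞) f'(x)/g'(x) = lim(x→∞) (2·x + 1)/(9·x^2 + 4·x)
  = 0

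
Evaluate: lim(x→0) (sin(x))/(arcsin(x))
This is a 0/0 indeterminate form.

Apply L'Hôpital's rule: differentiate numerator and denominator separately.
  f(x) = sin(x)   ⇒   f'(x) = cos(x)
  g(x) = asin(x)   ⇒   g'(x) = 1/sqrt(1 - x^2)
  lim(x→0) f'(x)/g'(x) = lim(x→0) (cos(x))/(1/sqrt(1 - x^2))
  = 1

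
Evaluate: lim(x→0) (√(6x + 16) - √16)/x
This is a standard limit.

Factor or rationalize the expression:
  lim(x→0) (√(6x + 16) - √16)/x = 3/4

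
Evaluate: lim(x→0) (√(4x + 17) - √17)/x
This is a standard limit.

Factor or rationalize the expression:
  lim(x→0) (√(4x + 17) - √17)/x = 2·sqrt(17)/17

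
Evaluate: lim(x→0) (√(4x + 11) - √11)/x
This is a standard limit.

Factor or rationalize the expression:
  lim(x→0) (√(4x + 11) - √11)/x = 2·sqrt(11)/11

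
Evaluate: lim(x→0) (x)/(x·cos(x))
This is a 0/0 indeterminate form.

Apply L'Hôpital's rule: differentiate numerator and denominator separately.
  f(x) = x   ⇒   f'(x) = 1
  g(x) = x·cos(x)   ⇒   g'(x) = -x·sin(x) + cos(x)
  lim(x→0) f'(x)/g'(x) = lim(x→0) (1)/(-x·sin(x) + cos(x))
  = 1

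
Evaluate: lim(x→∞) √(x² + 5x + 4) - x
This is an ∞-∞ indeterminate form.

Combine fractions or rationalize to convert ∞-∞ to 0/0 form:
  lim(x→∞) √(x² + 5x + 4) - x = 5/2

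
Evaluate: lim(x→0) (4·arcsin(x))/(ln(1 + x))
This is a 0/0 indeterminate form.

Apply L'Hôpital's rule: differentiate numerator and denominator separately.
  f(x) = 4·asin(x)   ⇒   f'(x) = 4/sqrt(1 - x^2)
  g(x) = ln(x + 1)   ⇒   g'(x) = 1/(x + 1)
  lim(x→0) f'(x)/g'(x) = lim(x→0) (4/sqrt(1 - x^2))/(1/(x + 1))
  = 4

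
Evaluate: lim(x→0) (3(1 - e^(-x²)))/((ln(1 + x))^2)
This is a 0/0 indeterminate form.

Apply L'Hôpital's rule: differentiate numerator and denominator separately.
  f(x) = 3 - 3·e^(-x^2)   ⇒   f'(x) = 6·x·e^(-x^2)
  g(x) = ln(x + 1)^2   ⇒   g'(x) = 2·ln(x + 1)/(x + 1)
  lim(x→0) f'(x)/g'(x) = lim(x→0) (6·x·e^(-x^2))/(2·ln(x + 1)/(x + 1))
  = 3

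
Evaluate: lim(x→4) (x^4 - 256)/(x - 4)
This is a standard limit.

Factor or rationalize the expression:
  lim(x→4) (x^4 - 256)/(x - 4) = 256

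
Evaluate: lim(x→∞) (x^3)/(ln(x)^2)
This is an ∞/∞ indeterminate form.

Apply L'Hôpital's rule: differentiate numerator and denominator separately.
  f(x) = x^3   ⇒   f'(x) = 3·x^2
  g(x) = ln(x)^2   ⇒   g'(x) = 2·ln(x)/x
  lim(x→∞) f'(x)/g'(x) = lim(x→∞) (3·x^2)/(2·ln(x)/x)
  = ∞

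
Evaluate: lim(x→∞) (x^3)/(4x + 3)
This is an ∞/∞ indeterminate form.

Apply L'Hôpital's rule: differentiate numerator and denominator separately.
  f(x) = x^3   ⇒   f'(x) = 3·x^2
  g(x) = 4·x + 3   ⇒   g'(x) = 4
  lim(x→∞) f'(x)/g'(x) = lim(x→∞) (3·x^2)/(4)
  = ∞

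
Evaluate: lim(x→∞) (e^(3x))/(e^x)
This is an ∞/∞ indeterminate form.

Apply L'Hôpital's rule: differentiate numerator and denominator separately.
  f(x) = e^(3·x)   ⇒   f'(x) = 3·e^(3·x)
  g(x) = e^(x)   ⇒   g'(x) = e^(x)
  lim(x→∞) f'(x)/g'(x) = lim(x→∞) (3·e^(3·x))/(e^(x))
  = ∞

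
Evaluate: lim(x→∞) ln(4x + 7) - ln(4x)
This is an ∞-∞ indeterminate form.

Combine fractions or rationalize to convert ∞-∞ to 0/0 form:
  lim(x→∞) ln(4x + 7) - ln(4x) = 0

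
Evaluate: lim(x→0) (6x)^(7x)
This is an exponential indeterminate form.

For exponential indeterminate forms, take the natural log:
  Let L = lim(x→0) (6x)^(7x)
  Then ln(L) = lim(x→0) [exponent × ln(base)]
  Evaluate using L'Hôpital or standard limits, then exponentiate.
  L = 1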